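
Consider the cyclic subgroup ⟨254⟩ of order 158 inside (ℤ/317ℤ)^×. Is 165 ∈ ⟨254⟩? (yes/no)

yes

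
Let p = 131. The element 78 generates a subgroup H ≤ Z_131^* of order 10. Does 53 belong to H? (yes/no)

yes

⟨78⟩ has order 10; its elements mod 131 are {1, 42, 53, 58, 61, 70, 73, 78, 89, 130}.
53 is in this set.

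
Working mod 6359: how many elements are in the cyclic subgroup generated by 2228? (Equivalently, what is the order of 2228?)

The order of 2228 must divide p − 1 = 6358 = 2 · 11 · 17^2.
Divisors: 1, 2, 11, 17, 22, 34, 187, 289, 374, 578, 3179, 6358.
Check each in increasing order: 2228^1 ≡ 2228;  2228^2 ≡ 3964;  2228^11 ≡ 4960;  2228^17 ≡ 5464;  2228^22 ≡ 4988;  2228^34 ≡ 6150;  2228^187 ≡ 5594;  2228^289 ≡ 5960;  2228^374 ≡ 197;  2228^578 ≡ 226;  2228^3179 ≡ 6358;  2228^6358 ≡ 1.
Smallest exponent giving 1 is 6358.

6358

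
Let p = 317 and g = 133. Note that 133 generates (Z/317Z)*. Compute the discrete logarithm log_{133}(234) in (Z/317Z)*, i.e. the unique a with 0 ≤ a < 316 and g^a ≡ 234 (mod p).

120

Baby-step giant-step with m = ceil(sqrt(316)) = 18.
Baby table (133^j mod 317 for j=0..17):
  0:1  1:133  2:254  3:180  4:165  5:72  6:66  7:219
  8:280  9:151  10:112  11:314  12:235  13:189  14:94  15:139
  16:101  17:119
Giant step factor: 133^(-18) ≡ 124 (mod 317).
Scan 234·124^i mod 317 for i = 0, 1, …:
  i=0: 234   i=1: 169   i=2: 34   i=3: 95
  i=4: 51   i=5: 301   i=6: 235
Match at i=6, j=12: a = 6·18 + 12 = 120.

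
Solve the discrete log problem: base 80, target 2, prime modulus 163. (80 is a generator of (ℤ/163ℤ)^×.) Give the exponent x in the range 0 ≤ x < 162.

145

Baby-step giant-step with m = ceil(sqrt(162)) = 13.
Baby table (80^j mod 163 for j=0..12):
  0:1  1:80  2:43  3:17  4:56  5:79  6:126  7:137
  8:39  9:23  10:47  11:11  12:65
Giant step factor: 80^(-13) ≡ 112 (mod 163).
Scan 2·112^i mod 163 for i = 0, 1, …:
  i=0: 2   i=1: 61   i=2: 149   i=3: 62
  i=4: 98   i=5: 55   i=6: 129   i=7: 104
  i=8: 75   i=9: 87   i=10: 127   i=11: 43
Match at i=11, j=2: x = 11·13 + 2 = 145.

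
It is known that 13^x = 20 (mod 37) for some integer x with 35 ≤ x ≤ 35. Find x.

Compute 13^35 mod 37 = 20, then multiply by 13 repeatedly:
  13^35=20
Found 20 at exponent 35.

35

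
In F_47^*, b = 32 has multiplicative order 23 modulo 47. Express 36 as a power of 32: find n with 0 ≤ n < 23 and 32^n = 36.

8

Successive powers of 32 modulo 47:
  32^0=1  32^1=32  32^2=37  32^3=9  32^4=6  32^5=4
  32^6=34  32^7=7  32^8=36
So 32^8 ≡ 36 (mod 47), giving n = 8.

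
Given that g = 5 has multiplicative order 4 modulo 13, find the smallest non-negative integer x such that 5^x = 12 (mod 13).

Successive powers of 5 modulo 13:
  5^0=1  5^1=5  5^2=12
So 5^2 ≡ 12 (mod 13), giving x = 2.

2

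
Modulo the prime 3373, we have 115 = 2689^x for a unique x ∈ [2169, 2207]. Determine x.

2188

Compute 2689^2169 mod 3373 = 482, then multiply by 2689 repeatedly:
  2689^2169=482  2689^2170=866  2689^2171=1304  2689^2172=1909  2689^2173=2968
  2689^2174=434  2689^2175=3341  2689^2176=1650  2689^2177=1355  2689^2178=755
  2689^2179=3022  2689^2180=601  2689^2181=422  2689^2182=1430  2689^2183=50
  2689^2184=2903  2689^2185=1045  2689^2186=296  2689^2187=3289  2689^2188=115
Found 115 at exponent 2188.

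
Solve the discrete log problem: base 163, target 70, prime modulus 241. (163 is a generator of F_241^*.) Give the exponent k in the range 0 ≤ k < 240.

Baby-step giant-step with m = ceil(sqrt(240)) = 16.
Baby table (163^j mod 241 for j=0..15):
  0:1  1:163  2:59  3:218  4:107  5:89  6:47  7:190
  8:122  9:124  10:209  11:86  12:40  13:13  14:191  15:44
Giant step factor: 163^(-16) ≡ 54 (mod 241).
Scan 70·54^i mod 241 for i = 0, 1, …:
  i=0: 70   i=1: 165   i=2: 234   i=3: 104
  i=4: 73   i=5: 86
Match at i=5, j=11: k = 5·16 + 11 = 91.

91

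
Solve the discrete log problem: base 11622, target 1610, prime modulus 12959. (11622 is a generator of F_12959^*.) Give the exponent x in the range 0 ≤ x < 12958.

11439

Baby-step giant-step with m = ceil(sqrt(12958)) = 114.
Baby table (11622^j mod 12959 for j=0..113):
  0:1  1:11622  2:12186  3:9740  4:1415  5:159  6:7720  7:6683
  8:6539  9:4682  10:12322  11:9334  12:12918  13:2981  14:5775  15:2389
  16:6780  17:6440  18:7455  19:11095  20:4040  21:2423  22:199  23:6076
  24:1681  25:7369  26:9446  27:5723  28:7118  29:8099  30:5361  31:11629
  32:2827  33:4329  34:4800  35:10064  36:8833  37:8887  38:1484  39:11578
  40:6219  41:4875  42:502  43:2694  44:724  45:3937  46:10544  47:2064
  48:699  49:11444  50:3951  51:4785  52:4201  53:7469  54:5336  55:6177
  56:9193  57:7050  58:8302  59:6089  60:10218  61:10279  62:6476  63:11159
  64:9185  65:4787  66:1527  67:5923  68:11857  69:9007  70:9511  71:9531
  72:8709  73:6208  74:6623  75:9005  76:12185  77:11077  78:2188  79:3378
  80:6305  81:6524  82:11778  83:10958  84:5783  85:4652  86:596  87:6606
  88:5816  89:12367  90:1005  91:4051  92:675  93:4655  94:9544  95:4287
  96:9118  97:3653  98:1482  99:1293  100:7765  101:11313  102:10631  103:2376
  104:11202  105:3530  106:10425  107:5659  108:1973  109:5735  110:4033  111:11782
  112:5610  113:2691
Giant step factor: 11622^(-114) ≡ 12907 (mod 12959).
Scan 1610·12907^i mod 12959 for i = 0, 1, …:
  i=0: 1610   i=1: 6993   i=2: 12175   i=3: 1891
  i=4: 5340   i=5: 7418   i=6: 3034   i=7: 10699
  i=8: 889   i=9: 5608     …   i=99: 5260
  i=100: 11578
Match at i=100, j=39: x = 100·114 + 39 = 11439.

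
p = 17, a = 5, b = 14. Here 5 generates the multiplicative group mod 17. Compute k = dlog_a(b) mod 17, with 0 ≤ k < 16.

5

Successive powers of 5 modulo 17:
  5^0=1  5^1=5  5^2=8  5^3=6  5^4=13  5^5=14
So 5^5 ≡ 14 (mod 17), giving k = 5.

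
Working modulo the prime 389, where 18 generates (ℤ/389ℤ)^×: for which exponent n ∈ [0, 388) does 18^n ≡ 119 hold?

Baby-step giant-step with m = ceil(sqrt(388)) = 20.
Baby table (18^j mod 389 for j=0..19):
  0:1  1:18  2:324  3:386  4:335  5:195  6:9  7:162
  8:193  9:362  10:292  11:199  12:81  13:291  14:181  15:146
  16:294  17:235  18:340  19:285
Giant step factor: 18^(-20) ≡ 16 (mod 389).
Scan 119·16^i mod 389 for i = 0, 1, …:
  i=0: 119   i=1: 348   i=2: 122   i=3: 7
  i=4: 112   i=5: 236   i=6: 275   i=7: 121
  i=8: 380   i=9: 245     …   i=17: 73
  i=18: 1
Match at i=18, j=0: n = 18·20 + 0 = 360.

360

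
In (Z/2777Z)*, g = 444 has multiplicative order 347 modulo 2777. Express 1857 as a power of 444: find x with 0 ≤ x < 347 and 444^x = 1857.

257

Baby-step giant-step with m = ceil(sqrt(347)) = 19.
Baby table (444^j mod 2777 for j=0..18):
  0:1  1:444  2:2746  3:121  4:961  5:1803  6:756  7:2424
  8:1557  9:2612  10:1719  11:2338  12:2251  13:2501  14:2421  15:225
  16:2705  17:1356  18:2232
Giant step factor: 444^(-19) ≡ 1742 (mod 2777).
Scan 1857·1742^i mod 2777 for i = 0, 1, …:
  i=0: 1857   i=1: 2466   i=2: 2530   i=3: 161
  i=4: 2762   i=5: 1640   i=6: 2124   i=7: 1044
  i=8: 2490   i=9: 2683   i=10: 95   i=11: 1647
  i=12: 433   i=13: 1719
Match at i=13, j=10: x = 13·19 + 10 = 257.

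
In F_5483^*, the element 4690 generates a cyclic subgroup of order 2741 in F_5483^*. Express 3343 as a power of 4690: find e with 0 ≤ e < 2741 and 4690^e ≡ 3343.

2304

Baby-step giant-step with m = ceil(sqrt(2741)) = 53.
Baby table (4690^j mod 5483 for j=0..52):
  0:1  1:4690  2:3787  3:1593  4:3324  5:1391  6:4503  7:4037
  8:731  9:1515  10:4865  11:2087  12:875  13:2466  14:1893  15:1193
  16:2510  17:5382  18:3331  19:1323  20:3597  21:4222  22:2067  23:286
  24:3488  25:2931  26:509  27:2105  28:3050  29:4836  30:3152  31:712
  32:133  33:4191  34:4718  35:3515  36:3452  37:4064  38:1252  39:5070
  40:4012  41:4107  42:51  43:3421  44:1232  45:4481  46:5034  47:5145
  48:4850  49:3016  50:4383  51:503  52:1380
Giant step factor: 4690^(-53) ≡ 3234 (mod 5483).
Scan 3343·3234^i mod 5483 for i = 0, 1, …:
  i=0: 3343   i=1: 4269   i=2: 5235   i=3: 3969
  i=4: 43   i=5: 1987   i=6: 5365   i=7: 2198
  i=8: 2364   i=9: 1874     …   i=42: 596
  i=43: 2931
Match at i=43, j=25: e = 43·53 + 25 = 2304.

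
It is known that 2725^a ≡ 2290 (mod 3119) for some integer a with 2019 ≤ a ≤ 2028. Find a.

2021

Compute 2725^2019 mod 3119 = 189, then multiply by 2725 repeatedly:
  2725^2019=189  2725^2020=390  2725^2021=2290
Found 2290 at exponent 2021.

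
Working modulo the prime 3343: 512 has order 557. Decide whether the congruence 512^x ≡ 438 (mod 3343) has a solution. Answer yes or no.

yes

438 ∈ ⟨512⟩ iff 438^557 ≡ 1 (mod 3343), since |⟨512⟩| = 557.
438^557 mod 3343 = 1.
Since 1 = 1, 438 lies in the subgroup.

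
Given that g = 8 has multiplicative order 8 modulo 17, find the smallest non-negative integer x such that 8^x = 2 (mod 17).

3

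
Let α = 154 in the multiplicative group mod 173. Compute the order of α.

The order of 154 must divide p − 1 = 172 = 2^2 · 43.
Divisors: 1, 2, 4, 43, 86, 172.
Check each in increasing order: 154^1 ≡ 154;  154^2 ≡ 15;  154^4 ≡ 52;  154^43 ≡ 93;  154^86 ≡ 172;  154^172 ≡ 1.
Smallest exponent giving 1 is 172.

172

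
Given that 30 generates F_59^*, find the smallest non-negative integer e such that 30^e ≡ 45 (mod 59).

Baby-step giant-step with m = ceil(sqrt(58)) = 8.
Baby table (30^j mod 59 for j=0..7):
  0:1  1:30  2:15  3:37  4:48  5:24  6:12  7:6
Giant step factor: 30^(-8) ≡ 20 (mod 59).
Scan 45·20^i mod 59 for i = 0, 1, …:
  i=0: 45   i=1: 15
Match at i=1, j=2: e = 1·8 + 2 = 10.

10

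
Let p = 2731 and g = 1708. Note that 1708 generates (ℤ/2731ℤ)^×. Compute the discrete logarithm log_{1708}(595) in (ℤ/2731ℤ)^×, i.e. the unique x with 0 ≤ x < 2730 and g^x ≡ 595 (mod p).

2286

Baby-step giant-step with m = ceil(sqrt(2730)) = 53.
Baby table (1708^j mod 2731 for j=0..52):
  0:1  1:1708  2:556  3:1991  4:533  5:941  6:1400  7:1575
  8:65  9:1780  10:637  11:1058  12:1873  13:1083  14:877  15:1328
  16:1494  17:998  18:440  19:495  20:1581  21:2120  22:2385  23:1659
  24:1525  25:2057  26:1290  27:2134  28:1718  29:1250  30:2089  31:1326
  32:809  33:2617  34:1920  35:2160  36:2430  37:2051  38:1966  39:1529
  40:696  41:783  42:1905  43:1119  44:2283  45:2227  46:2164  47:1069
  48:1544  49:1737  50:930  51:1729  52:921
Giant step factor: 1708^(-53) ≡ 1138 (mod 2731).
Scan 595·1138^i mod 2731 for i = 0, 1, …:
  i=0: 595   i=1: 2553   i=2: 2261   i=3: 416
  i=4: 945   i=5: 2127   i=6: 860   i=7: 982
  i=8: 537   i=9: 2093     …   i=42: 2514
  i=43: 1575
Match at i=43, j=7: x = 43·53 + 7 = 2286.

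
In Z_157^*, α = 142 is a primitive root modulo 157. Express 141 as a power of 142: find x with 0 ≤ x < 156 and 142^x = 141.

Baby-step giant-step with m = ceil(sqrt(156)) = 13.
Baby table (142^j mod 157 for j=0..12):
  0:1  1:142  2:68  3:79  4:71  5:34  6:118  7:114
  8:17  9:59  10:57  11:87  12:108
Giant step factor: 142^(-13) ≡ 135 (mod 157).
Scan 141·135^i mod 157 for i = 0, 1, …:
  i=0: 141   i=1: 38   i=2: 106   i=3: 23
  i=4: 122   i=5: 142
Match at i=5, j=1: x = 5·13 + 1 = 66.

66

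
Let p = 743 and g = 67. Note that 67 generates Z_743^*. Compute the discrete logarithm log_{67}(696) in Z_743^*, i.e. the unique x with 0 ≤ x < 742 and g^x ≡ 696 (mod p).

597

Baby-step giant-step with m = ceil(sqrt(742)) = 28.
Baby table (67^j mod 743 for j=0..27):
  0:1  1:67  2:31  3:591  4:218  5:489  6:71  7:299
  8:715  9:353  10:618  11:541  12:583  13:425  14:241  15:544
  16:41  17:518  18:528  19:455  20:22  21:731  22:682  23:371
  24:338  25:356  26:76  27:634
Giant step factor: 67^(-28) ≡ 626 (mod 743).
Scan 696·626^i mod 743 for i = 0, 1, …:
  i=0: 696   i=1: 298   i=2: 55   i=3: 252
  i=4: 236   i=5: 622   i=6: 40   i=7: 521
  i=8: 712   i=9: 655     …   i=20: 251
  i=21: 353
Match at i=21, j=9: x = 21·28 + 9 = 597.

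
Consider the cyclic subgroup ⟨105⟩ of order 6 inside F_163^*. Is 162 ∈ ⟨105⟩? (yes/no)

162 ∈ ⟨105⟩ iff 162^6 ≡ 1 (mod 163), since |⟨105⟩| = 6.
162^6 mod 163 = 1.
Since 1 = 1, 162 lies in the subgroup.

yes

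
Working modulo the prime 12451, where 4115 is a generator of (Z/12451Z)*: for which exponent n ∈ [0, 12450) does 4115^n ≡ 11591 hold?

348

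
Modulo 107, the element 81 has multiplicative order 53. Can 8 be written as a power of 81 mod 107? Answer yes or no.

no

8 ∈ ⟨81⟩ iff 8^53 ≡ 1 (mod 107), since |⟨81⟩| = 53.
8^53 mod 107 = 106.
Since 106 ≠ 1, 8 does not lie in the subgroup.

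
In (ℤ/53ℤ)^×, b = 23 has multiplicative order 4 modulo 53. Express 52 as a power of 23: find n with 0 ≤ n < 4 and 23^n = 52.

2

Successive powers of 23 modulo 53:
  23^0=1  23^1=23  23^2=52
So 23^2 ≡ 52 (mod 53), giving n = 2.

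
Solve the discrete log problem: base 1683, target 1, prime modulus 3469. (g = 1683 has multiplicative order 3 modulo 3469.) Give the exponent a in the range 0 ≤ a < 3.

Successive powers of 1683 modulo 3469:
  1683^0=1
So 1683^0 ≡ 1 (mod 3469), giving a = 0.

0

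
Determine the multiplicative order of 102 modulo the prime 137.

The order of 102 must divide p − 1 = 136 = 2^3 · 17.
Divisors: 1, 2, 4, 8, 17, 34, 68, 136.
Check each in increasing order: 102^1 ≡ 102;  102^2 ≡ 129;  102^4 ≡ 64;  102^8 ≡ 123;  102^17 ≡ 127;  102^34 ≡ 100;  102^68 ≡ 136;  102^136 ≡ 1.
Smallest exponent giving 1 is 136.

136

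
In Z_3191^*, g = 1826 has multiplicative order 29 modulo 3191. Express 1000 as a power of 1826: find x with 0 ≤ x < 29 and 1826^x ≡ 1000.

23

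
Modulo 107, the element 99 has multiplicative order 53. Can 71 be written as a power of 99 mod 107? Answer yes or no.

no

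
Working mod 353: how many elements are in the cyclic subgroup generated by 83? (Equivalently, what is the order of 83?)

88

The order of 83 must divide p − 1 = 352 = 2^5 · 11.
Divisors: 1, 2, 4, 8, 11, 16, 22, 32, 44, 88, 176, 352.
Check each in increasing order: 83^1 ≡ 83;  83^2 ≡ 182;  83^4 ≡ 295;  83^8 ≡ 187;  83^11 ≡ 116;  83^16 ≡ 22;  83^22 ≡ 42;  83^32 ≡ 131;  83^44 ≡ 352;  83^88 ≡ 1.
Smallest exponent giving 1 is 88.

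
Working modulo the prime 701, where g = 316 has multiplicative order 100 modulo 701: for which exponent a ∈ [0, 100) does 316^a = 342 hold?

Baby-step giant-step with m = ceil(sqrt(100)) = 10.
Baby table (316^j mod 701 for j=0..9):
  0:1  1:316  2:314  3:383  4:456  5:391  6:180  7:99
  8:440  9:242
Giant step factor: 316^(-10) ≡ 612 (mod 701).
Scan 342·612^i mod 701 for i = 0, 1, …:
  i=0: 342   i=1: 406   i=2: 318   i=3: 439
  i=4: 185   i=5: 359   i=6: 295   i=7: 383
Match at i=7, j=3: a = 7·10 + 3 = 73.

73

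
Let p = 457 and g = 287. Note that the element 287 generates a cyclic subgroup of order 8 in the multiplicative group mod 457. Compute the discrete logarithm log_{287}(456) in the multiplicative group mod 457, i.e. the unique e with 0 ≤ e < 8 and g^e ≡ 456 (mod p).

4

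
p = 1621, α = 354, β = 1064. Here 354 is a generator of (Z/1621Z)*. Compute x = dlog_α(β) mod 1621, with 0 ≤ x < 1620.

Baby-step giant-step with m = ceil(sqrt(1620)) = 41.
Baby table (354^j mod 1621 for j=0..40):
  0:1  1:354  2:499  3:1578  4:988  5:1237  6:228  7:1283
  8:302  9:1543  10:1566  11:1603  12:112  13:744  14:774  15:47
  16:428  17:759  18:1221  19:1048  20:1404  21:990  22:324  23:1226
  24:1197  25:657  26:775  27:401  28:927  29:716  30:588  31:664
  32:11  33:652  34:626  35:1148  36:1142  37:639  38:887  39:1145
  40:80
Giant step factor: 354^(-41) ≡ 546 (mod 1621).
Scan 1064·546^i mod 1621 for i = 0, 1, …:
  i=0: 1064   i=1: 626
Match at i=1, j=34: x = 1·41 + 34 = 75.

75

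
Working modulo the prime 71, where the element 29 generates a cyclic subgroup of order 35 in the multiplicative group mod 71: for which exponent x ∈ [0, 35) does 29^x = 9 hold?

9

Successive powers of 29 modulo 71:
  29^0=1  29^1=29  29^2=60  29^3=36  29^4=50  29^5=30
  29^6=18  29^7=25  29^8=15  29^9=9
So 29^9 ≡ 9 (mod 71), giving x = 9.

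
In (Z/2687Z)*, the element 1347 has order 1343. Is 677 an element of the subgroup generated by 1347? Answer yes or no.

677 ∈ ⟨1347⟩ iff 677^1343 ≡ 1 (mod 2687), since |⟨1347⟩| = 1343.
677^1343 mod 2687 = 1.
Since 1 = 1, 677 lies in the subgroup.

yes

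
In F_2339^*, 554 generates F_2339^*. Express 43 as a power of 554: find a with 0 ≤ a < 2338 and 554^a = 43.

Baby-step giant-step with m = ceil(sqrt(2338)) = 49.
Baby table (554^j mod 2339 for j=0..48):
  0:1  1:554  2:507  3:198  4:2098  5:2148  6:1780  7:1401
  8:1945  9:1590  10:1396  11:1514  12:1394  13:406  14:380  15:10
  16:862  17:392  18:1980  19:2268  20:429  21:1427  22:2315  23:738
  24:1866  25:2265  26:1106  27:2245  28:1721  29:1461  30:100  31:1603
  32:1581  33:1088  34:1629  35:1951  36:236  37:2099  38:363  39:2287
  40:1599  41:1704  42:1399  43:837  44:576  45:1000  46:1996  47:1776
  48:1524
Giant step factor: 554^(-49) ≡ 2029 (mod 2339).
Scan 43·2029^i mod 2339 for i = 0, 1, …:
  i=0: 43   i=1: 704   i=2: 1626   i=3: 1164
  i=4: 1705   i=5: 64   i=6: 1211   i=7: 1169
  i=8: 155   i=9: 1069     …   i=19: 210
  i=20: 392
Match at i=20, j=17: a = 20·49 + 17 = 997.

997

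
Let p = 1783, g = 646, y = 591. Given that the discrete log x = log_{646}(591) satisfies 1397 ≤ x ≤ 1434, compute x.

Compute 646^1397 mod 1783 = 562, then multiply by 646 repeatedly:
  646^1397=562  646^1398=1103  646^1399=1121  646^1400=268  646^1401=177
  646^1402=230  646^1403=591
Found 591 at exponent 1403.

1403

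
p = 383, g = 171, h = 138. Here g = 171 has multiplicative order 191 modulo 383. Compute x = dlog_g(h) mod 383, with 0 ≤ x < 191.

148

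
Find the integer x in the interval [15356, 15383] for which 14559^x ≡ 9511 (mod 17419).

Compute 14559^15356 mod 17419 = 232, then multiply by 14559 repeatedly:
  14559^15356=232  14559^15357=15821  14559^15358=6502  14559^15359=7772  14559^15360=16143
  14559^15361=8789  14559^15362=16496  14559^15363=9511
Found 9511 at exponent 15363.

15363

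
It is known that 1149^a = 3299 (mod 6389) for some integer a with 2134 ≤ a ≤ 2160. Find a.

2137

Compute 1149^2134 mod 6389 = 179, then multiply by 1149 repeatedly:
  1149^2134=179  1149^2135=1223  1149^2136=6036  1149^2137=3299
Found 3299 at exponent 2137.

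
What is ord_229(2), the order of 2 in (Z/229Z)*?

76

The order of 2 must divide p − 1 = 228 = 2^2 · 3 · 19.
Divisors: 1, 2, 3, 4, 6, 12, 19, 38, 57, 76, 114, 228.
Check each in increasing order: 2^1 ≡ 2;  2^2 ≡ 4;  2^3 ≡ 8;  2^4 ≡ 16;  2^6 ≡ 64;  2^12 ≡ 203;  2^19 ≡ 107;  2^38 ≡ 228;  2^57 ≡ 122;  2^76 ≡ 1.
Smallest exponent giving 1 is 76.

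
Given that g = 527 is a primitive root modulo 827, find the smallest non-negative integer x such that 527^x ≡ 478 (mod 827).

Baby-step giant-step with m = ceil(sqrt(826)) = 29.
Baby table (527^j mod 827 for j=0..28):
  0:1  1:527  2:684  3:723  4:601  5:813  6:65  7:348
  8:629  9:683  10:196  11:744  12:90  13:291  14:362  15:564
  16:335  17:394  18:61  19:721  20:374  21:272  22:273  23:800
  24:657  25:553  26:327  27:313  28:378
Giant step factor: 527^(-29) ≡ 131 (mod 827).
Scan 478·131^i mod 827 for i = 0, 1, …:
  i=0: 478   i=1: 593   i=2: 772   i=3: 238
  i=4: 579   i=5: 592   i=6: 641   i=7: 444
  i=8: 274   i=9: 333     …   i=22: 580
  i=23: 723
Match at i=23, j=3: x = 23·29 + 3 = 670.

670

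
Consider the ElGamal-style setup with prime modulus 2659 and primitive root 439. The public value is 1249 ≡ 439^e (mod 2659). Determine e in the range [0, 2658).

Baby-step giant-step with m = ceil(sqrt(2658)) = 52.
Baby table (439^j mod 2659 for j=0..51):
  0:1  1:439  2:1273  3:457  4:1198  5:2099  6:1447  7:2391
  8:2003  9:1847  10:2497  11:675  12:1176  13:418  14:31  15:314
  16:2237  17:872  18:2571  19:1253  20:2313  21:2328  22:936  23:1418
  24:296  25:2312  26:1889  27:2322  28:961  29:1757  30:213  31:442
  32:2590  33:1617  34:2569  35:375  36:2426  37:1414  38:1199  39:2538
  40:61  41:189  42:542  43:1287  44:1285  45:407  46:520  47:2265
  48:2528  49:989  50:754  51:1290
Giant step factor: 439^(-52) ≡ 1726 (mod 2659).
Scan 1249·1726^i mod 2659 for i = 0, 1, …:
  i=0: 1249   i=1: 1984   i=2: 2251   i=3: 427
  i=4: 459   i=5: 2511   i=6: 2475   i=7: 1496
  i=8: 207   i=9: 976     …   i=25: 1841
  i=26: 61
Match at i=26, j=40: e = 26·52 + 40 = 1392.

1392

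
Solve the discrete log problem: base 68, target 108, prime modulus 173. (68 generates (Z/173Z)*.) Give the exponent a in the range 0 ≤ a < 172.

Baby-step giant-step with m = ceil(sqrt(172)) = 14.
Baby table (68^j mod 173 for j=0..13):
  0:1  1:68  2:126  3:91  4:133  5:48  6:150  7:166
  8:43  9:156  10:55  11:107  12:10  13:161
Giant step factor: 68^(-14) ≡ 113 (mod 173).
Scan 108·113^i mod 173 for i = 0, 1, …:
  i=0: 108   i=1: 94   i=2: 69   i=3: 12
  i=4: 145   i=5: 123   i=6: 59   i=7: 93
  i=8: 129   i=9: 45   i=10: 68
Match at i=10, j=1: a = 10·14 + 1 = 141.

141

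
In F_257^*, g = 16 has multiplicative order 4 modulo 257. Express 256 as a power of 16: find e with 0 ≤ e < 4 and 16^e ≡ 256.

2

Successive powers of 16 modulo 257:
  16^0=1  16^1=16  16^2=256
So 16^2 ≡ 256 (mod 257), giving e = 2.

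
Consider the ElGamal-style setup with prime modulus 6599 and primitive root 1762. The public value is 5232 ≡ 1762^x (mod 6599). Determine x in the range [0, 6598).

1415

Baby-step giant-step with m = ceil(sqrt(6598)) = 82.
Baby table (1762^j mod 6599 for j=0..81):
  0:1  1:1762  2:3114  3:3099  4:3065  5:2548  6:2256  7:2474
  8:3848  9:3003  10:5487  11:559  12:1707  13:5189  14:3403  15:4194
  16:5547  17:695  18:3775  19:6357  20:2531  21:5297  22:2328  23:3957
  24:3690  25:1765  26:1801  27:5842  28:5763  29:5144  30:3301  31:2643
  32:4671  33:1349  34:1298  35:3822  36:3384  37:3711  38:5772  39:1205
  40:4931  41:4138  42:5860  43:4484  44:1805  45:6291  46:5021  47:4342
  48:2363  49:6236  50:497  51:4646  52:3492  53:2636  54:5535  55:5947
  56:6001  57:2164  58:5345  59:1117  60:1652  61:665  62:3707  63:5323
  64:1947  65:5733  66:5076  67:2267  68:2059  69:5107  70:4097  71:6207
  72:2191  73:127  74:6007  75:6137  76:4232  77:6513  78:245  79:2755
  80:4045  81:370
Giant step factor: 1762^(-82) ≡ 2851 (mod 6599).
Scan 5232·2851^i mod 6599 for i = 0, 1, …:
  i=0: 5232   i=1: 2692   i=2: 255   i=3: 1115
  i=4: 4746   i=5: 2896   i=6: 1147   i=7: 3592
  i=8: 5743   i=9: 1174     …   i=16: 3490
  i=17: 5297
Match at i=17, j=21: x = 17·82 + 21 = 1415.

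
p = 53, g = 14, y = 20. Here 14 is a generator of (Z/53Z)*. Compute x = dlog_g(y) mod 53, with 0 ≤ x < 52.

31

Baby-step giant-step with m = ceil(sqrt(52)) = 8.
Baby table (14^j mod 53 for j=0..7):
  0:1  1:14  2:37  3:41  4:44  5:33  6:38  7:2
Giant step factor: 14^(-8) ≡ 36 (mod 53).
Scan 20·36^i mod 53 for i = 0, 1, …:
  i=0: 20   i=1: 31   i=2: 3   i=3: 2
Match at i=3, j=7: x = 3·8 + 7 = 31.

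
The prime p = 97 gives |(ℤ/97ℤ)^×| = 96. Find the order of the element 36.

6

The order of 36 must divide p − 1 = 96 = 2^5 · 3.
Divisors: 1, 2, 3, 4, 6, 8, 12, 16, 24, 32, 48, 96.
Check each in increasing order: 36^1 ≡ 36;  36^2 ≡ 35;  36^3 ≡ 96;  36^4 ≡ 61;  36^6 ≡ 1.
Smallest exponent giving 1 is 6.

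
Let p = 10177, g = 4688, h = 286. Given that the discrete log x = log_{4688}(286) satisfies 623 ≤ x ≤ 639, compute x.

Compute 4688^623 mod 10177 = 2483, then multiply by 4688 repeatedly:
  4688^623=2483  4688^624=7993  4688^625=9647  4688^626=8725  4688^627=1437
  4688^628=9659  4688^629=3919  4688^630=2787  4688^631=8365  4688^632=3139
  4688^633=9867  4688^634=2031  4688^635=5833  4688^636=9682  4688^637=9973
  4688^638=286
Found 286 at exponent 638.

638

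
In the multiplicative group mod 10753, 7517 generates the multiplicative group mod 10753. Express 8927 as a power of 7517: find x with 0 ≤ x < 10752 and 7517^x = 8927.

Baby-step giant-step with m = ceil(sqrt(10752)) = 104.
Baby table (7517^j mod 10753 for j=0..103):
  0:1  1:7517  2:9027  3:4529  4:495  5:377  6:5870  7:5231
  8:8459  9:3814  10:2340  11:8625  12:4288  13:6155  14:7729  15:434
  16:4219  17:3626  18:8540  19:10523  20:2323  21:9872  22:1371  23:4433
  24:10067  25:4778  26:1206  27:723  28:4526  29:10203  30:5555  31:3036
  32:3746  33:7328  34:7710  35:8153  36:4754  37:3599  38:9888  39:3360
  40:9076  41:7260  42:1945  43:7238  44:8619  45:2198  46:5758  47:2061
  48:8217  49:1957  50:665  51:9413  52:2781  53:945  54:6585  55:3386
  56:211  57:5396  58:1416  59:9355  60:7668  61:4276  62:1975  63:6935
  64:10604  65:9032  66:9855  67:2618  68:1516  69:8345  70:7116  71:5550
  72:8463  73:1623  74:6189  75:5235  76:6268  77:7663  78:9703  79:10605
  80:5796  81:8129  82:7147  83:2011  84:8722  85:2233  86:28  87:6169
  88:5437  89:8529  90:3107  91:10556  92:3065  93:6679  94:286  95:10015
  96:1002  97:4934  98:1781  99:292  100:1352  101:1399  102:10602  103:4751
Giant step factor: 7517^(-104) ≡ 9932 (mod 10753).
Scan 8927·9932^i mod 10753 for i = 0, 1, …:
  i=0: 8927   i=1: 4479   i=2: 267   i=3: 6606
  i=4: 6739   i=5: 5076   i=6: 4768   i=7: 10317
  i=8: 3107
Match at i=8, j=90: x = 8·104 + 90 = 922.

922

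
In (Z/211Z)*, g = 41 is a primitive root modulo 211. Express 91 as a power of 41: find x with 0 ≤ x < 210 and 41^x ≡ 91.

29

Baby-step giant-step with m = ceil(sqrt(210)) = 15.
Baby table (41^j mod 211 for j=0..14):
  0:1  1:41  2:204  3:135  4:49  5:110  6:79  7:74
  8:80  9:115  10:73  11:39  12:122  13:149  14:201
Giant step factor: 41^(-15) ≡ 88 (mod 211).
Scan 91·88^i mod 211 for i = 0, 1, …:
  i=0: 91   i=1: 201
Match at i=1, j=14: x = 1·15 + 14 = 29.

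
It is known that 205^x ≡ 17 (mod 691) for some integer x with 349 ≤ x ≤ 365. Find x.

Compute 205^349 mod 691 = 17, then multiply by 205 repeatedly:
  205^349=17
Found 17 at exponent 349.

349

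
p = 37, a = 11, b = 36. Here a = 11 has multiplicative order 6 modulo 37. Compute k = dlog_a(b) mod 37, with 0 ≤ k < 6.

3

Successive powers of 11 modulo 37:
  11^0=1  11^1=11  11^2=10  11^3=36
So 11^3 ≡ 36 (mod 37), giving k = 3.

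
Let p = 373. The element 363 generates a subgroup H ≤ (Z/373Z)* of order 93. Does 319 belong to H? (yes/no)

no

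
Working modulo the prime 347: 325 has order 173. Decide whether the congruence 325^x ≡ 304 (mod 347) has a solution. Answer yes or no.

no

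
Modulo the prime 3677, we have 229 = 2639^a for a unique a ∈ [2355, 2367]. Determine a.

Compute 2639^2355 mod 3677 = 1509, then multiply by 2639 repeatedly:
  2639^2355=1509  2639^2356=60  2639^2357=229
Found 229 at exponent 2357.

2357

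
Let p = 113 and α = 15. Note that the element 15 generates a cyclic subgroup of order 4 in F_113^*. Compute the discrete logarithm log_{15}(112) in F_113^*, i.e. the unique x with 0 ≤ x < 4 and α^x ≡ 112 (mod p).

Successive powers of 15 modulo 113:
  15^0=1  15^1=15  15^2=112
So 15^2 ≡ 112 (mod 113), giving x = 2.

2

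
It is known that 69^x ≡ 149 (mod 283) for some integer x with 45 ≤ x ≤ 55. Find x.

Compute 69^45 mod 283 = 84, then multiply by 69 repeatedly:
  69^45=84  69^46=136  69^47=45  69^48=275  69^49=14
  69^50=117  69^51=149
Found 149 at exponent 51.

51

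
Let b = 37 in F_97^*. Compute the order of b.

96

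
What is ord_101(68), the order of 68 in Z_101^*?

The order of 68 must divide p − 1 = 100 = 2^2 · 5^2.
Divisors: 1, 2, 4, 5, 10, 20, 25, 50, 100.
Check each in increasing order: 68^1 ≡ 68;  68^2 ≡ 79;  68^4 ≡ 80;  68^5 ≡ 87;  68^10 ≡ 95;  68^20 ≡ 36;  68^25 ≡ 1.
Smallest exponent giving 1 is 25.

25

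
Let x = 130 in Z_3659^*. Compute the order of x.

The order of 130 must divide p − 1 = 3658 = 2 · 31 · 59.
Divisors: 1, 2, 31, 59, 62, 118, 1829, 3658.
Check each in increasing order: 130^1 ≡ 130;  130^2 ≡ 2264;  130^31 ≡ 3048;  130^59 ≡ 1562;  130^62 ≡ 103;  130^118 ≡ 2950;  130^1829 ≡ 1.
Smallest exponent giving 1 is 1829.

1829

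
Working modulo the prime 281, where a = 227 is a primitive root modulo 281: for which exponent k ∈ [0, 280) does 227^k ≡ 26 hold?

279

Baby-step giant-step with m = ceil(sqrt(280)) = 17.
Baby table (227^j mod 281 for j=0..16):
  0:1  1:227  2:106  3:177  4:277  5:216  6:138  7:135
  8:16  9:260  10:10  11:22  12:217  13:84  14:241  15:193
  16:256
Giant step factor: 227^(-17) ≡ 235 (mod 281).
Scan 26·235^i mod 281 for i = 0, 1, …:
  i=0: 26   i=1: 209   i=2: 221   i=3: 231
  i=4: 52   i=5: 137   i=6: 161   i=7: 181
  i=8: 104   i=9: 274     …   i=15: 162
  i=16: 135
Match at i=16, j=7: k = 16·17 + 7 = 279.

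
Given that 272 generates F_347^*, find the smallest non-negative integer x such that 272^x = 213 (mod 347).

Successive powers of 272 modulo 347:
  272^0=1  272^1=272  272^2=73  272^3=77  272^4=124  272^5=69
  272^6=30  272^7=179  272^8=108  272^9=228  272^10=250  272^11=335
  272^12=206  272^13=165  272^14=117  272^15=247  272^16=213
So 272^16 ≡ 213 (mod 347), giving x = 16.

16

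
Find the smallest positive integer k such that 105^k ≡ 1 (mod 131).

The order of 105 must divide p − 1 = 130 = 2 · 5 · 13.
Divisors: 1, 2, 5, 10, 13, 26, 65, 130.
Check each in increasing order: 105^1 ≡ 105;  105^2 ≡ 21;  105^5 ≡ 62;  105^10 ≡ 45;  105^13 ≡ 58;  105^26 ≡ 89;  105^65 ≡ 1.
Smallest exponent giving 1 is 65.

65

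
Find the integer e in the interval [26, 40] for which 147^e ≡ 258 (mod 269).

Compute 147^26 mod 269 = 151, then multiply by 147 repeatedly:
  147^26=151  147^27=139  147^28=258
Found 258 at exponent 28.

28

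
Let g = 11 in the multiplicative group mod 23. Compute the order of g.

22

The order of 11 must divide p − 1 = 22 = 2 · 11.
Divisors: 1, 2, 11, 22.
Check each in increasing order: 11^1 ≡ 11;  11^2 ≡ 6;  11^11 ≡ 22;  11^22 ≡ 1.
Smallest exponent giving 1 is 22.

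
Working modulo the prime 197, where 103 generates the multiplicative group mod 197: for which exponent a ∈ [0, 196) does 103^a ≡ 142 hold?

12

Baby-step giant-step with m = ceil(sqrt(196)) = 14.
Baby table (103^j mod 197 for j=0..13):
  0:1  1:103  2:168  3:165  4:53  5:140  6:39  7:77
  8:51  9:131  10:97  11:141  12:142  13:48
Giant step factor: 103^(-14) ≡ 83 (mod 197).
Scan 142·83^i mod 197 for i = 0, 1, …:
  i=0: 142
Match at i=0, j=12: a = 0·14 + 12 = 12.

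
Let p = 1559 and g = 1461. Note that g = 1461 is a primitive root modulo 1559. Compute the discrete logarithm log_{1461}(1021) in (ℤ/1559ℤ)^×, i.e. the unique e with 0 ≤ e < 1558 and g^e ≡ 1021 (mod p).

1031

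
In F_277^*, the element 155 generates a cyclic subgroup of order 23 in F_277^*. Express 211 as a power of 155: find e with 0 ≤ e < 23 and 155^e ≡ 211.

10

Successive powers of 155 modulo 277:
  155^0=1  155^1=155  155^2=203  155^3=164  155^4=213  155^5=52
  155^6=27  155^7=30  155^8=218  155^9=273  155^10=211
So 155^10 ≡ 211 (mod 277), giving e = 10.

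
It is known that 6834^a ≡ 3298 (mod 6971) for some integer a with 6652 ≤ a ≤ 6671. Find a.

6662

Compute 6834^6652 mod 6971 = 900, then multiply by 6834 repeatedly:
  6834^6652=900  6834^6653=2178  6834^6654=1367  6834^6655=938  6834^6656=3943
  6834^6657=3547  6834^6658=2031  6834^6659=593  6834^6660=2411  6834^6661=4301
  6834^6662=3298
Found 3298 at exponent 6662.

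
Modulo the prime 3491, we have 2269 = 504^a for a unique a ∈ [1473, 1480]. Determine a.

1477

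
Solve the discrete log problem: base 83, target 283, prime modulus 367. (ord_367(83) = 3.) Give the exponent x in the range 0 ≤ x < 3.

Successive powers of 83 modulo 367:
  83^0=1  83^1=83  83^2=283
So 83^2 ≡ 283 (mod 367), giving x = 2.

2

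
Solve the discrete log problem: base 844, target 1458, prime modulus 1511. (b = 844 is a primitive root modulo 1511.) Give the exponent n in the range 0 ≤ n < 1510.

348

Baby-step giant-step with m = ceil(sqrt(1510)) = 39.
Baby table (844^j mod 1511 for j=0..38):
  0:1  1:844  2:655  3:1305  4:1412  5:1060  6:128  7:751
  8:735  9:830  10:927  11:1201  12:1274  13:935  14:398  15:470
  16:798  17:1117  18:1395  19:311  20:1081  21:1231  22:907  23:942
  24:262  25:522  26:867  27:424  28:1260  29:1207  30:294  31:332
  32:673  33:1387  34:1114  35:374  36:1368  37:188  38:17
Giant step factor: 844^(-39) ≡ 581 (mod 1511).
Scan 1458·581^i mod 1511 for i = 0, 1, …:
  i=0: 1458   i=1: 938   i=2: 1018   i=3: 657
  i=4: 945   i=5: 552   i=6: 380   i=7: 174
  i=8: 1368
Match at i=8, j=36: n = 8·39 + 36 = 348.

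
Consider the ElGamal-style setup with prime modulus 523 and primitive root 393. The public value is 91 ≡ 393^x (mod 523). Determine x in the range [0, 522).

Baby-step giant-step with m = ceil(sqrt(522)) = 23.
Baby table (393^j mod 523 for j=0..22):
  0:1  1:393  2:164  3:123  4:223  5:298  6:485  7:233
  8:44  9:33  10:417  11:182  12:398  13:37  14:420  15:315
  16:367  17:406  18:43  19:163  20:253  21:59  22:175
Giant step factor: 393^(-23) ≡ 2 (mod 523).
Scan 91·2^i mod 523 for i = 0, 1, …:
  i=0: 91   i=1: 182
Match at i=1, j=11: x = 1·23 + 11 = 34.

34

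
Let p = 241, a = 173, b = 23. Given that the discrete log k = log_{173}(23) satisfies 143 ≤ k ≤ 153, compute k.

147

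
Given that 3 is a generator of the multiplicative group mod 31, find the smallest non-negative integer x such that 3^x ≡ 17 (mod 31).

7

Successive powers of 3 modulo 31:
  3^0=1  3^1=3  3^2=9  3^3=27  3^4=19  3^5=26
  3^6=16  3^7=17
So 3^7 ≡ 17 (mod 31), giving x = 7.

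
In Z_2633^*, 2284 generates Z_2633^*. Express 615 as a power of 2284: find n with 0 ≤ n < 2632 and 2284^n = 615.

1862

Baby-step giant-step with m = ceil(sqrt(2632)) = 52.
Baby table (2284^j mod 2633 for j=0..51):
  0:1  1:2284  2:683  3:1236  4:448  5:1628  6:556  7:798
  8:596  9:3  10:1586  11:2049  12:1075  13:1344  14:2251  15:1668
  16:2394  17:1788  18:9  19:2125  20:881  21:592  22:1399  23:1487
  24:2371  25:1916  26:98  27:27  28:1109  29:10  30:1776  31:1564
  32:1828  33:1847  34:482  35:294  36:81  37:694  38:30  39:62
  40:2059  41:218  42:275  43:1446  44:882  45:243  46:2082  47:90
  48:186  49:911  50:654  51:825
Giant step factor: 2284^(-52) ≡ 1796 (mod 2633).
Scan 615·1796^i mod 2633 for i = 0, 1, …:
  i=0: 615   i=1: 1313   i=2: 1613   i=3: 648
  i=4: 22   i=5: 17   i=6: 1569   i=7: 614
  i=8: 2150   i=9: 1422     …   i=34: 201
  i=35: 275
Match at i=35, j=42: n = 35·52 + 42 = 1862.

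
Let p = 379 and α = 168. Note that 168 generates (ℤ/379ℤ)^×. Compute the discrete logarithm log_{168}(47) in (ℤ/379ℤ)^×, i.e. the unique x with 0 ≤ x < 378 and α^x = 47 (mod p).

Baby-step giant-step with m = ceil(sqrt(378)) = 20.
Baby table (168^j mod 379 for j=0..19):
  0:1  1:168  2:178  3:342  4:227  5:236  6:232  7:318
  8:364  9:133  10:362  11:176  12:6  13:250  14:310  15:157
  16:225  17:279  18:255  19:13
Giant step factor: 168^(-20) ≡ 80 (mod 379).
Scan 47·80^i mod 379 for i = 0, 1, …:
  i=0: 47   i=1: 349   i=2: 253   i=3: 153
  i=4: 112   i=5: 243   i=6: 111   i=7: 163
  i=8: 154   i=9: 192     …   i=17: 363
  i=18: 236
Match at i=18, j=5: x = 18·20 + 5 = 365.

365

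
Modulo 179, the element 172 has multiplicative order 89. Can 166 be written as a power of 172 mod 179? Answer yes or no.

no

166 ∈ ⟨172⟩ iff 166^89 ≡ 1 (mod 179), since |⟨172⟩| = 89.
166^89 mod 179 = 178.
Since 178 ≠ 1, 166 does not lie in the subgroup.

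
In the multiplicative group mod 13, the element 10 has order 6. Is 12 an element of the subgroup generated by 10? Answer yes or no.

⟨10⟩ has order 6; its elements mod 13 are {1, 3, 4, 9, 10, 12}.
12 is in this set.

yes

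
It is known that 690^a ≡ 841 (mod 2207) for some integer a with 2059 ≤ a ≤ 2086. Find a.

Compute 690^2059 mod 2207 = 1992, then multiply by 690 repeatedly:
  690^2059=1992  690^2060=1726  690^2061=1367  690^2062=841
Found 841 at exponent 2062.

2062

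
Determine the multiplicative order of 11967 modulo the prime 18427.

6142

The order of 11967 must divide p − 1 = 18426 = 2 · 3 · 37 · 83.
Divisors: 1, 2, 3, 6, 37, 74, 83, 111, 166, 222, 249, 498, 3071, 6142, 9213, 18426.
Check each in increasing order: 11967^1 ≡ 11967;  11967^2 ≡ 12872;  11967^3 ≡ 7931;  11967^6 ≡ 9410;  11967^37 ≡ 16093;  11967^74 ≡ 11591;  11967^83 ≡ 8675;  11967^111 ≡ 15869;  11967^166 ≡ 18184;  11967^222 ≡ 1779;  11967^249 ≡ 11080;  11967^498 ≡ 5726;  11967^3071 ≡ 18426;  11967^6142 ≡ 1.
Smallest exponent giving 1 is 6142.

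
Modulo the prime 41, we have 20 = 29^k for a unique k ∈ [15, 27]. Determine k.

22

Compute 29^15 mod 41 = 14, then multiply by 29 repeatedly:
  29^15=14  29^16=37  29^17=7  29^18=39  29^19=24
  29^20=40  29^21=12  29^22=20
Found 20 at exponent 22.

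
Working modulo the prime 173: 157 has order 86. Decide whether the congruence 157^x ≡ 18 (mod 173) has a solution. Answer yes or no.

18 ∈ ⟨157⟩ iff 18^86 ≡ 1 (mod 173), since |⟨157⟩| = 86.
18^86 mod 173 = 172.
Since 172 ≠ 1, 18 does not lie in the subgroup.

no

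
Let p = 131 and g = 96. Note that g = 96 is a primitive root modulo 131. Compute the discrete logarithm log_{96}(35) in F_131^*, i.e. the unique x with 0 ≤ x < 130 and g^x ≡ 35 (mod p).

Baby-step giant-step with m = ceil(sqrt(130)) = 12.
Baby table (96^j mod 131 for j=0..11):
  0:1  1:96  2:46  3:93  4:20  5:86  6:3  7:26
  8:7  9:17  10:60  11:127
Giant step factor: 96^(-12) ≡ 102 (mod 131).
Scan 35·102^i mod 131 for i = 0, 1, …:
  i=0: 35   i=1: 33   i=2: 91   i=3: 112
  i=4: 27   i=5: 3
Match at i=5, j=6: x = 5·12 + 6 = 66.

66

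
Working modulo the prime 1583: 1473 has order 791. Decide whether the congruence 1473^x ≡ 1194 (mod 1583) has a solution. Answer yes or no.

1194 ∈ ⟨1473⟩ iff 1194^791 ≡ 1 (mod 1583), since |⟨1473⟩| = 791.
1194^791 mod 1583 = 1.
Since 1 = 1, 1194 lies in the subgroup.

yes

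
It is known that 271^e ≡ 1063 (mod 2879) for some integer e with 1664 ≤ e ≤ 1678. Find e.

1676

Compute 271^1664 mod 2879 = 1922, then multiply by 271 repeatedly:
  271^1664=1922  271^1665=2642  271^1666=1990  271^1667=917  271^1668=913
  271^1669=2708  271^1670=2602  271^1671=2666  271^1672=2736  271^1673=1553
  271^1674=529  271^1675=2288  271^1676=1063
Found 1063 at exponent 1676.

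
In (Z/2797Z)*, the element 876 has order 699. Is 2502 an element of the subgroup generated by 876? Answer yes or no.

2502 ∈ ⟨876⟩ iff 2502^699 ≡ 1 (mod 2797), since |⟨876⟩| = 699.
2502^699 mod 2797 = 2796.
Since 2796 ≠ 1, 2502 does not lie in the subgroup.

no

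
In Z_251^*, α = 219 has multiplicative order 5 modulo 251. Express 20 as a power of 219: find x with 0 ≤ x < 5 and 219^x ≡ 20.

2

Successive powers of 219 modulo 251:
  219^0=1  219^1=219  219^2=20
So 219^2 ≡ 20 (mod 251), giving x = 2.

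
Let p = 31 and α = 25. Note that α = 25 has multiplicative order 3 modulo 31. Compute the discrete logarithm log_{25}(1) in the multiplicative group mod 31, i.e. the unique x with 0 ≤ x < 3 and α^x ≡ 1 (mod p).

Successive powers of 25 modulo 31:
  25^0=1
So 25^0 ≡ 1 (mod 31), giving x = 0.

0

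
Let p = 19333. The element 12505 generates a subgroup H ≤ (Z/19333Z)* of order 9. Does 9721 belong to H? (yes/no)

yes

⟨12505⟩ has order 9; its elements mod 19333 are {1, 4798, 8691, 9721, 10162, 12505, 14534, 17470, 18783}.
9721 is in this set.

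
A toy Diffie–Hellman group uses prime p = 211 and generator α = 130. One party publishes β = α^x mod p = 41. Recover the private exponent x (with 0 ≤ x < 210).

Baby-step giant-step with m = ceil(sqrt(210)) = 15.
Baby table (130^j mod 211 for j=0..14):
  0:1  1:130  2:20  3:68  4:189  5:94  6:193  7:192
  8:62  9:42  10:185  11:207  12:113  13:131  14:150
Giant step factor: 130^(-15) ≡ 12 (mod 211).
Scan 41·12^i mod 211 for i = 0, 1, …:
  i=0: 41   i=1: 70   i=2: 207
Match at i=2, j=11: x = 2·15 + 11 = 41.

41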